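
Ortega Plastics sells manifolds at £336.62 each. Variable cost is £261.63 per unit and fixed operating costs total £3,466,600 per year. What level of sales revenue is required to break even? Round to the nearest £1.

CM per unit = £336.62 − £261.63 = £74.99; CM ratio = £74.99 / £336.62 = 0.2228.
Break-even revenue = fixed costs × price ÷ CM = £3,466,600 × £336.62 ÷ £74.99 = £15,561,100.

£15,561,100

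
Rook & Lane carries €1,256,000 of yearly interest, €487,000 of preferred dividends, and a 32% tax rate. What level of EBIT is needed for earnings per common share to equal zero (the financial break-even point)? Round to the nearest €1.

Grossing the preferred dividend up to pre-tax terms: €487,000 / (1 − 0.32) = €716,176.47.
EPS = 0 when EBIT covers interest plus the pre-tax preferred burden: €1,256,000 + €716,176.47 = €1,972,176.47.

€1,972,176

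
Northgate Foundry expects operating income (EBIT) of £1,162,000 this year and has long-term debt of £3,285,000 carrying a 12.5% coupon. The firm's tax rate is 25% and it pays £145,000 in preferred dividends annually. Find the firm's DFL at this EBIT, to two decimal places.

2.08

Annual interest charges come to £410,625.00.
Pre-tax preferred-dividend burden = £145,000 ÷ (1 − 0.25) = £193,333.33.
DFL = EBIT ÷ [EBIT − I − D_p/(1−t)] = £1,162,000 ÷ [£1,162,000 − £410,625.00 − £193,333.33] = £1,162,000 ÷ £558,041.67 = 2.0823.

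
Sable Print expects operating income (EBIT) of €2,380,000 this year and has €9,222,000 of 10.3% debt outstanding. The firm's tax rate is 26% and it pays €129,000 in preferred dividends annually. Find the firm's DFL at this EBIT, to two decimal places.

Interest = €949,866.00.
Preferred dividends grossed up pre-tax: €129,000 / (1 − 0.26) = €174,324.32.
DFL = EBIT ÷ [EBIT − I − D_p/(1−t)] = €2,380,000 ÷ [€2,380,000 − €949,866.00 − €174,324.32] = €2,380,000 ÷ €1,255,809.68 = 1.8952.

1.90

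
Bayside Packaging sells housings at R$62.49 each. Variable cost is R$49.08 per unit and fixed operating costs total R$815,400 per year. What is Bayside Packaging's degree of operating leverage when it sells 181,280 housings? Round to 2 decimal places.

1.50

Total contribution margin = 181,280 × R$13.41 = R$2,430,964.80.
Subtracting fixed costs: EBIT = R$2,430,964.80 − R$815,400 = R$1,615,564.80.
DOL = contribution ÷ EBIT = R$2,430,964.80 ÷ R$1,615,564.80 = 1.5047.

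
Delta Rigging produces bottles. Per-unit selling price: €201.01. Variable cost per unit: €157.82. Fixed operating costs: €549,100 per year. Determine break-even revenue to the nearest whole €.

Contribution margin per unit = €201.01 − €157.82 = €43.19, a CM ratio of €43.19 ÷ €201.01 = 0.2149.
Break-even sales = FC ÷ CM ratio = €549,100 × €201.01 / €43.19 = €2,555,559.

€2,555,559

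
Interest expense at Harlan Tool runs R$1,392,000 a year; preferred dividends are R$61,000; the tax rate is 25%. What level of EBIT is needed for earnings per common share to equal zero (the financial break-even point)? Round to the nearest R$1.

R$1,473,333

Preferred dividends are paid after tax, so their pre-tax equivalent is R$61,000 ÷ (1 − 0.25) = R$81,333.33.
Financial break-even EBIT = interest + D_p ÷ (1 − t) = R$1,392,000 + R$81,333.33 = R$1,473,333.33.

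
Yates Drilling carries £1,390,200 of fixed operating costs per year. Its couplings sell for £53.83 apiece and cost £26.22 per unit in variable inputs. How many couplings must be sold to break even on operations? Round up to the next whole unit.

Unit CM = price − variable cost = £53.83 − £26.22 = £27.61.
Break-even Q = £1,390,200 / £27.61 = 50,351.32 → 50,352 couplings.

50,352 couplings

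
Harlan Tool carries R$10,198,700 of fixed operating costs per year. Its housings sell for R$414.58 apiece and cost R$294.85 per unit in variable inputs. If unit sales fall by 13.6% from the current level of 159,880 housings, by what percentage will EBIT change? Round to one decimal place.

-29.1%

Contribution at this volume is 159,880 × R$119.73 = R$19,142,432.40.
EBIT = R$19,142,432.40 − R$10,198,700 = R$8,943,732.40.
Degree of operating leverage = R$19,142,432.40 / R$8,943,732.40 = 2.1403.
So EBIT moves 2.1403 × (-13.6%) = -29.1%.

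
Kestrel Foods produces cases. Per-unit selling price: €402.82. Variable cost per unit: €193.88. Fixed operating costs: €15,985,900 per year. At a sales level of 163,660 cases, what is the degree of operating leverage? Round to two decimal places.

Total contribution margin = 163,660 × €208.94 = €34,195,120.40.
Operating income = contribution − fixed costs = €34,195,120.40 − €15,985,900 = €18,209,220.40.
DOL = contribution ÷ EBIT = €34,195,120.40 ÷ €18,209,220.40 = 1.8779.

1.88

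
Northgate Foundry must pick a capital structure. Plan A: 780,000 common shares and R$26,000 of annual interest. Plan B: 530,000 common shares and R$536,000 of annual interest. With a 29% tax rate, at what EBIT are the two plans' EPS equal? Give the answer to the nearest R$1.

R$1,617,200

Set EPS_A = EPS_B: (EBIT − R$26,000)(1 − 0.29) ÷ 780,000 = (EBIT − R$536,000)(1 − 0.29) ÷ 530,000.
Cancelling (1 − t) and cross-multiplying: 530,000·(EBIT − 26,000) = 780,000·(EBIT − 536,000).
EBIT × (780,000 − 530,000) = 536,000 × 780,000 − 26,000 × 530,000 = 404,300,000,000, so EBIT = 404,300,000,000 ÷ 250,000 = 1,617,200.00.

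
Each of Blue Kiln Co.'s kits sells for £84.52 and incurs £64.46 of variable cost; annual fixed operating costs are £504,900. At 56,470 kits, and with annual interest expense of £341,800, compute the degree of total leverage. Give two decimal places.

Total contribution margin = 56,470 × £20.06 = £1,132,788.20.
Subtracting fixed costs: EBIT = £1,132,788.20 − £504,900 = £627,888.20. Interest = £341,800.00.
DOL = £1,132,788.20 ÷ £627,888.20 = 1.8041; DFL = £627,888.20 ÷ £286,088.20 = 2.1947.
Combined leverage = 1.8041 × 2.1947 = 3.9595.

3.96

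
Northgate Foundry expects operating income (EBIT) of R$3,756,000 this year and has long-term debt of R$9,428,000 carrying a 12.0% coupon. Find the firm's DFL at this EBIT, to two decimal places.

1.43

Annual interest charges come to R$1,131,360.00.
Degree of financial leverage = EBIT / (EBIT − interest) = R$3,756,000 / R$2,624,640.00 = 1.4311.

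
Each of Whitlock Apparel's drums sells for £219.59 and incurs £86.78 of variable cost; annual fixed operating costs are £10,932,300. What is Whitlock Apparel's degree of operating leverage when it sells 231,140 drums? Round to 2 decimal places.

1.55

Contribution at this volume is 231,140 × £132.81 = £30,697,703.40.
EBIT = £30,697,703.40 − £10,932,300 = £19,765,403.40.
So DOL = total CM / EBIT = £30,697,703.40 / £19,765,403.40 = 1.5531.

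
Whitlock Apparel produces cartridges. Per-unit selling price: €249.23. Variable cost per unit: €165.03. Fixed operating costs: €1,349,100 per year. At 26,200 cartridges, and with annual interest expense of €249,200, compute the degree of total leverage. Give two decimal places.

3.63

At 26,200 units, contribution = 26,200 × €84.20 = €2,206,040.00.
Operating income = contribution − fixed costs = €2,206,040.00 − €1,349,100 = €856,940.00. Interest = €249,200.00, so EBIT − I = €607,740.00.
Degree of total leverage = total CM / (EBIT − interest) = €2,206,040.00 / €607,740.00 = 3.6299.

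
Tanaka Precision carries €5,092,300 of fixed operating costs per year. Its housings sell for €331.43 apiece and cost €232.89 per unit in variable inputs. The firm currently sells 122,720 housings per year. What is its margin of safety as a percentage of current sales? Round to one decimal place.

Each unit contributes €331.43 − €232.89 = €98.54. Break-even units = €5,092,300 ÷ €98.54 = 51,677.49; break-even revenue = 51,677.49 × €331.43 = €17,127,470.97.
Current sales = 122,720 × €331.43 = €40,673,089.60.
Margin of safety = (€40,673,089.60 − €17,127,470.97) ÷ €40,673,089.60 = 57.9%.

57.9%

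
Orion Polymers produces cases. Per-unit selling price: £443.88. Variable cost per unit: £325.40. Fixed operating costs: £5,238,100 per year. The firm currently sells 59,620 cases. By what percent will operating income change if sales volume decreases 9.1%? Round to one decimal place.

-35.2%

Total contribution margin = 59,620 × £118.48 = £7,063,777.60.
Subtracting fixed costs: EBIT = £7,063,777.60 − £5,238,100 = £1,825,677.60.
Degree of operating leverage = £7,063,777.60 / £1,825,677.60 = 3.8691.
So EBIT moves 3.8691 × (-9.1%) = -35.2%.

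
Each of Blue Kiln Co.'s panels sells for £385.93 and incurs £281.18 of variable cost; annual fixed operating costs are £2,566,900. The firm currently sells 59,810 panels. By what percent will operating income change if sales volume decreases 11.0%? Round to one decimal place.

-18.6%

Contribution at this volume is 59,810 × £104.75 = £6,265,097.50.
Operating income = contribution − fixed costs = £6,265,097.50 − £2,566,900 = £3,698,197.50.
DOL = contribution ÷ EBIT = £6,265,097.50 ÷ £3,698,197.50 = 1.6941.
%ΔEBIT = DOL × %ΔSales = 1.6941 × -11.0% = -18.6%.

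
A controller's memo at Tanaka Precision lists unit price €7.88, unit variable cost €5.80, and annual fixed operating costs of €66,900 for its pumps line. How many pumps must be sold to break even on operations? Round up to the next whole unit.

Each unit contributes €7.88 − €5.80 = €2.08.
Break-even volume = fixed costs ÷ CM per unit = €66,900 ÷ €2.08 = 32,163.46, so 32,164 pumps.

32,164 pumps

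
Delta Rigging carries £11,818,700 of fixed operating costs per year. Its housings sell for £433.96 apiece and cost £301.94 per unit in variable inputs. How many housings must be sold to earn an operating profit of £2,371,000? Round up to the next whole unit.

Each unit contributes £433.96 − £301.94 = £132.02.
Required volume = (fixed costs + target profit) ÷ CM = (£11,818,700 + £2,371,000) ÷ £132.02 = 107,481.44, so 107,482 housings.

107,482 housings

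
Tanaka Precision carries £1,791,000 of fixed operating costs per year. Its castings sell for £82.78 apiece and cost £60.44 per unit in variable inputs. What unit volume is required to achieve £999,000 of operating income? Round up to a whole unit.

124,889 castings

Contribution margin per unit = £82.78 − £60.44 = £22.34.
Need Q such that Q × £22.34 − £1,791,000 = £999,000, i.e. Q = £2,790,000 / £22.34 = 124,888.09 → 124,889.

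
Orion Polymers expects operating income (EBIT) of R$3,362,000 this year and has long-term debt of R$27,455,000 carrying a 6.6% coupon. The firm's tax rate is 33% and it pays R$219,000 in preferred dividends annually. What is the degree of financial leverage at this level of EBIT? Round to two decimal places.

2.75

Annual interest charges come to R$1,812,030.00.
Preferred dividends grossed up pre-tax: R$219,000 / (1 − 0.33) = R$326,865.67.
DFL = EBIT ÷ [EBIT − I − D_p/(1−t)] = R$3,362,000 ÷ [R$3,362,000 − R$1,812,030.00 − R$326,865.67] = R$3,362,000 ÷ R$1,223,104.33 = 2.7487.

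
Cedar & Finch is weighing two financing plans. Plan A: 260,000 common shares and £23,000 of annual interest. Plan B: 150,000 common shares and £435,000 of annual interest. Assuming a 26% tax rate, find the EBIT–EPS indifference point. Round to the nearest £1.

At indifference, (EBIT − 23,000)(1 − t)/260,000 = (EBIT − 435,000)(1 − t)/150,000.
Cancelling (1 − t) and cross-multiplying: 150,000·(EBIT − 23,000) = 260,000·(EBIT − 435,000).
Solving, EBIT = (435,000·260,000 − 23,000·150,000) / (260,000 − 150,000) = 109,650,000,000 / 110,000 = 996,818.18.

£996,818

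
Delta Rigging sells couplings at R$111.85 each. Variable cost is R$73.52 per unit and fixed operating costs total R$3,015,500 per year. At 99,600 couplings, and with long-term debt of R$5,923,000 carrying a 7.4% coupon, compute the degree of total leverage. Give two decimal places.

Contribution at this volume is 99,600 × R$38.33 = R$3,817,668.00.
EBIT = R$3,817,668.00 − R$3,015,500 = R$802,168.00. Interest = R$438,302.00, so EBIT − I = R$363,866.00.
Degree of total leverage = total CM / (EBIT − interest) = R$3,817,668.00 / R$363,866.00 = 10.4920.

10.49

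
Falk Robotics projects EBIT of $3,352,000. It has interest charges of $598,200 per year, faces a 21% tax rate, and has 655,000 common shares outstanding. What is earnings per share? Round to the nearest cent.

$3.32

Interest = $598,200.00, so EBT = $3,352,000 − $598,200.00 = $2,753,800.00.
After tax at 21%: net income = $2,753,800.00 × 0.79 = $2,175,502.00.
EPS = $2,175,502.00 ÷ 655,000 = $3.32.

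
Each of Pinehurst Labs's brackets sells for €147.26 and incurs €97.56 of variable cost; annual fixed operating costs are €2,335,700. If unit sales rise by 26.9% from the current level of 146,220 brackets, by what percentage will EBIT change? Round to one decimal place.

+39.6%

Total contribution margin = 146,220 × €49.70 = €7,267,134.00.
Operating income = contribution − fixed costs = €7,267,134.00 − €2,335,700 = €4,931,434.00.
So DOL = total CM / EBIT = €7,267,134.00 / €4,931,434.00 = 1.4736.
So EBIT moves 1.4736 × (+26.9%) = +39.6%.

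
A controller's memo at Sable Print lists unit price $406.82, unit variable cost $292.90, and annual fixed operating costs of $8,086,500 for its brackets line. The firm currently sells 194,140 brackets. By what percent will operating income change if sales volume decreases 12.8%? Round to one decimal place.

-20.2%

Total contribution margin = 194,140 × $113.92 = $22,116,428.80.
Operating income = contribution − fixed costs = $22,116,428.80 − $8,086,500 = $14,029,928.80.
Degree of operating leverage = $22,116,428.80 / $14,029,928.80 = 1.5764.
So EBIT moves 1.5764 × (-12.8%) = -20.2%.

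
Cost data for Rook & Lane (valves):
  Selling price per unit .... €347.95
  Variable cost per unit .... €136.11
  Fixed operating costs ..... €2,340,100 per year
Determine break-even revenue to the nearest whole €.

€3,843,645

CM per unit = €347.95 − €136.11 = €211.84; CM ratio = €211.84 / €347.95 = 0.6088.
Break-even sales = FC ÷ CM ratio = €2,340,100 × €347.95 / €211.84 = €3,843,645.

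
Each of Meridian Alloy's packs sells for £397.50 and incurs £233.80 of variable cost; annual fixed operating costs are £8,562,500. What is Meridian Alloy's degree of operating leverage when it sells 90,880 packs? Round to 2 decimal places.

2.36

Total contribution margin = 90,880 × £163.70 = £14,877,056.00.
EBIT = £14,877,056.00 − £8,562,500 = £6,314,556.00.
So DOL = total CM / EBIT = £14,877,056.00 / £6,314,556.00 = 2.3560.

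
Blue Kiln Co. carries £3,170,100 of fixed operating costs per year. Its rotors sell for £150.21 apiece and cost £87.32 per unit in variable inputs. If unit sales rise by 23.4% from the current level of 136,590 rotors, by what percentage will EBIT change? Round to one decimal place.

+37.1%

Contribution at this volume is 136,590 × £62.89 = £8,590,145.10.
EBIT = £8,590,145.10 − £3,170,100 = £5,420,045.10.
So DOL = total CM / EBIT = £8,590,145.10 / £5,420,045.10 = 1.5849.
Operating income changes by 1.5849 × +23.4% = +37.1%.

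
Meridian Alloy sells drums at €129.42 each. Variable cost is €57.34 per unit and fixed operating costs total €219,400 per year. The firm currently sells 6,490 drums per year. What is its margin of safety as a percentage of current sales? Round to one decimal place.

53.1%

Each unit contributes €129.42 − €57.34 = €72.08. Break-even units = €219,400 ÷ €72.08 = 3,043.84; break-even revenue = 3,043.84 × €129.42 = €393,933.80.
Current sales = 6,490 × €129.42 = €839,935.80.
Margin of safety = (€839,935.80 − €393,933.80) ÷ €839,935.80 = 53.1%.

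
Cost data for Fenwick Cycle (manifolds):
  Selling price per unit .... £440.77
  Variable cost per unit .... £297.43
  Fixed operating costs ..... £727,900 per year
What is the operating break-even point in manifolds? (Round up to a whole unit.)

5,079 manifolds

Unit CM = price − variable cost = £440.77 − £297.43 = £143.34.
Break-even Q = £727,900 / £143.34 = 5,078.14 → 5,079 manifolds.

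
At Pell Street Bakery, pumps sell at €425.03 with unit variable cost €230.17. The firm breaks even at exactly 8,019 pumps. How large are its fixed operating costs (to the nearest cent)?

€1,562,582.34

Each unit contributes €425.03 − €230.17 = €194.86.
Fixed costs = break-even units × CM = 8,019 × €194.86 = €1,562,582.34.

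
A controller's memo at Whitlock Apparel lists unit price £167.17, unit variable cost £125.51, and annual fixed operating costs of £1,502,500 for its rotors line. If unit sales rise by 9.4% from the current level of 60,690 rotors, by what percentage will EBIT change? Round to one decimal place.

+23.2%

At 60,690 units, contribution = 60,690 × £41.66 = £2,528,345.40.
Subtracting fixed costs: EBIT = £2,528,345.40 − £1,502,500 = £1,025,845.40.
So DOL = total CM / EBIT = £2,528,345.40 / £1,025,845.40 = 2.4646.
Operating income changes by 2.4646 × +9.4% = +23.2%.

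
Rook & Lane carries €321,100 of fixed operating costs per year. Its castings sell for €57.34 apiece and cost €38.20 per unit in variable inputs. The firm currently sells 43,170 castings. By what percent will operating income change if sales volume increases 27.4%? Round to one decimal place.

+44.8%

Total contribution margin = 43,170 × €19.14 = €826,273.80.
Subtracting fixed costs: EBIT = €826,273.80 − €321,100 = €505,173.80.
So DOL = total CM / EBIT = €826,273.80 / €505,173.80 = 1.6356.
Operating income changes by 1.6356 × +27.4% = +44.8%.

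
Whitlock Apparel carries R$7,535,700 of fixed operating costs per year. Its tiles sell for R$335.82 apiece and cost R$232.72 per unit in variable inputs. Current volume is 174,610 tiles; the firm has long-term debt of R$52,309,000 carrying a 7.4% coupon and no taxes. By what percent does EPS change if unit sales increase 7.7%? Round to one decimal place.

Total contribution margin = 174,610 × R$103.10 = R$18,002,291.00.
Subtracting fixed costs: EBIT = R$18,002,291.00 − R$7,535,700 = R$10,466,591.00.
After interest of R$3,870,866.00, pre-tax earnings = R$6,595,725.00.
DCL = total CM / (EBIT − I) = R$18,002,291.00 / R$6,595,725.00 = 2.7294.
EPS therefore changes by 2.7294 × (+7.7%) = +21.0%.

+21.0%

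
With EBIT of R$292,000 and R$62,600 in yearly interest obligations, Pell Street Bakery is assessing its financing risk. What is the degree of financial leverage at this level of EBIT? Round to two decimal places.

Interest = R$62,600.00.
Degree of financial leverage = EBIT / (EBIT − interest) = R$292,000 / R$229,400.00 = 1.2729.

1.27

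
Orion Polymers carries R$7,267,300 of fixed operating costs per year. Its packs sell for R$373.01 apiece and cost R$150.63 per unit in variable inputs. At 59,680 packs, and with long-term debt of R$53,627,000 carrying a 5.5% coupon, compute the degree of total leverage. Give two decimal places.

4.34

Total contribution margin = 59,680 × R$222.38 = R$13,271,638.40.
Operating income = contribution − fixed costs = R$13,271,638.40 − R$7,267,300 = R$6,004,338.40. Interest = R$2,949,485.00, so EBIT − I = R$3,054,853.40.
Degree of total leverage = total CM / (EBIT − interest) = R$13,271,638.40 / R$3,054,853.40 = 4.3444.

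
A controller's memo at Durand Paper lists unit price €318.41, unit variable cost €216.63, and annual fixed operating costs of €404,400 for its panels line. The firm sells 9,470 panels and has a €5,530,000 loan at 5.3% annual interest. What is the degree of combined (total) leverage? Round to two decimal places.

At 9,470 units, contribution = 9,470 × €101.78 = €963,856.60.
Subtracting fixed costs: EBIT = €963,856.60 − €404,400 = €559,456.60. Interest = €293,090.00, so EBIT − I = €266,366.60.
Degree of total leverage = total CM / (EBIT − interest) = €963,856.60 / €266,366.60 = 3.6185.

3.62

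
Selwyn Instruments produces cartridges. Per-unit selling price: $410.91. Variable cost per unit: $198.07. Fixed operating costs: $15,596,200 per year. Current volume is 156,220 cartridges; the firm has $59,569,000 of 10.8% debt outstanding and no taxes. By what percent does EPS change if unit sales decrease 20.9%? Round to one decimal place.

-61.9%

Contribution at this volume is 156,220 × $212.84 = $33,249,864.80.
Subtracting fixed costs: EBIT = $33,249,864.80 − $15,596,200 = $17,653,664.80.
After interest of $6,433,452.00, pre-tax earnings = $11,220,212.80.
DCL = total CM / (EBIT − I) = $33,249,864.80 / $11,220,212.80 = 2.9634.
%ΔEPS = DCL × %ΔSales = 2.9634 × -20.9% = -61.9%.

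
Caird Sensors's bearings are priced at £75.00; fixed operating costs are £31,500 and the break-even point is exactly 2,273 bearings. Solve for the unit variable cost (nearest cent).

£61.14

Contribution per unit must be FC / Q = £31,500 / 2,273 = £13.8583.
Hence VC = price − CM = £75.00 − £13.8583 = £61.14.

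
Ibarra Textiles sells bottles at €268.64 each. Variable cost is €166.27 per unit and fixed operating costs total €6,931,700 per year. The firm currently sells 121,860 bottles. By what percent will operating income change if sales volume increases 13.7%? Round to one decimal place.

Contribution at this volume is 121,860 × €102.37 = €12,474,808.20.
EBIT = €12,474,808.20 − €6,931,700 = €5,543,108.20.
So DOL = total CM / EBIT = €12,474,808.20 / €5,543,108.20 = 2.2505.
%ΔEBIT = DOL × %ΔSales = 2.2505 × +13.7% = +30.8%.

+30.8%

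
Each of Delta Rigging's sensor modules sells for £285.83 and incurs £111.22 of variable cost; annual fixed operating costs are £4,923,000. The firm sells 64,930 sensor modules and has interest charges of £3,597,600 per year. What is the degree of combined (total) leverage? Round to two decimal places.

4.02

Contribution at this volume is 64,930 × £174.61 = £11,337,427.30.
Subtracting fixed costs: EBIT = £11,337,427.30 − £4,923,000 = £6,414,427.30. Interest = £3,597,600.00, so EBIT − I = £2,816,827.30.
Degree of total leverage = total CM / (EBIT − interest) = £11,337,427.30 / £2,816,827.30 = 4.0249.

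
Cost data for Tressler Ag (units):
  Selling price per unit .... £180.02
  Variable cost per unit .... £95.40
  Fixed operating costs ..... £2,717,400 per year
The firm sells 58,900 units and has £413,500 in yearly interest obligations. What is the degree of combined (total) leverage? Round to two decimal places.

2.69

Total contribution margin = 58,900 × £84.62 = £4,984,118.00.
Operating income = contribution − fixed costs = £4,984,118.00 − £2,717,400 = £2,266,718.00. Interest = £413,500.00.
DOL = £4,984,118.00 ÷ £2,266,718.00 = 2.1988; DFL = £2,266,718.00 ÷ £1,853,218.00 = 1.2231.
DCL = DOL × DFL = 2.1988 × 1.2231 = 2.6894.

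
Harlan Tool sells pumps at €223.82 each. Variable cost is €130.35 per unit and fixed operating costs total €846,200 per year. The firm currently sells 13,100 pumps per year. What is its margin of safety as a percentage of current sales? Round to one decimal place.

30.9%

Unit CM = price − variable cost = €223.82 − €130.35 = €93.47. Break-even units = €846,200 ÷ €93.47 = 9,053.17; break-even revenue = 9,053.17 × €223.82 = €2,026,280.99.
Actual sales revenue = 13,100 × €223.82 = €2,932,042.00.
Margin of safety = (€2,932,042.00 − €2,026,280.99) ÷ €2,932,042.00 = 30.9%.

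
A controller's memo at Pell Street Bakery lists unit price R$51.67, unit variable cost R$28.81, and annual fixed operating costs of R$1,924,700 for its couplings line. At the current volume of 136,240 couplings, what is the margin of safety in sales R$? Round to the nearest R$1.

R$2,689,160

Each unit contributes R$51.67 − R$28.81 = R$22.86. Break-even units = R$1,924,700 ÷ R$22.86 = 84,195.10; break-even revenue = 84,195.10 × R$51.67 = R$4,350,360.85.
Actual sales revenue = 136,240 × R$51.67 = R$7,039,520.80.
Margin of safety = R$7,039,520.80 − R$4,350,360.85 = R$2,689,160.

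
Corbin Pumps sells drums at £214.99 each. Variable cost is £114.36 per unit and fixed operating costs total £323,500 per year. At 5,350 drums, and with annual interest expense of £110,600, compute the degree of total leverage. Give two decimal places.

Total contribution margin = 5,350 × £100.63 = £538,370.50.
Operating income = contribution − fixed costs = £538,370.50 − £323,500 = £214,870.50. Interest = £110,600.00.
DOL = £538,370.50 ÷ £214,870.50 = 2.5056; DFL = £214,870.50 ÷ £104,270.50 = 2.0607.
DCL = DOL × DFL = 2.5056 × 2.0607 = 5.1633.

5.16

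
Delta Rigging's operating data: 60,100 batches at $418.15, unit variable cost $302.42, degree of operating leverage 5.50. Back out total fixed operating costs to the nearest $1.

At 60,100 units, contribution = 60,100 × $115.73 = $6,955,373.00.
DOL = contribution / EBIT, so EBIT = $6,955,373.00 / 5.50 = $1,264,613.27.
Fixed costs = CM − EBIT = $6,955,373.00 − $1,264,613.27 = $5,690,760.

$5,690,760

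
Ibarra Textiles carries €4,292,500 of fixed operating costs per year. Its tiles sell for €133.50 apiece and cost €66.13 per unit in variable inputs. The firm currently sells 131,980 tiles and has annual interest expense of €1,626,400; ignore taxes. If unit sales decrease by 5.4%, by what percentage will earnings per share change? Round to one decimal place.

-16.2%

Contribution at this volume is 131,980 × €67.37 = €8,891,492.60.
Subtracting fixed costs: EBIT = €8,891,492.60 − €4,292,500 = €4,598,992.60.
After interest of €1,626,400.00, pre-tax earnings = €2,972,592.60.
DCL = total CM / (EBIT − I) = €8,891,492.60 / €2,972,592.60 = 2.9912.
%ΔEPS = DCL × %ΔSales = 2.9912 × -5.4% = -16.2%.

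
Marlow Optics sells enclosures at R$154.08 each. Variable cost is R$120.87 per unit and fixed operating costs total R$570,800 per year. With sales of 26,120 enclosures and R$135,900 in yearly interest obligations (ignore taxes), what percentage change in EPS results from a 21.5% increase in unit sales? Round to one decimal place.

Contribution at this volume is 26,120 × R$33.21 = R$867,445.20.
Operating income = contribution − fixed costs = R$867,445.20 − R$570,800 = R$296,645.20.
After interest of R$135,900.00, pre-tax earnings = R$160,745.20.
Degree of combined leverage = contribution ÷ (EBIT − I) = R$867,445.20 ÷ R$160,745.20 = 5.3964.
%ΔEPS = DCL × %ΔSales = 5.3964 × +21.5% = +116.0%.

+116.0%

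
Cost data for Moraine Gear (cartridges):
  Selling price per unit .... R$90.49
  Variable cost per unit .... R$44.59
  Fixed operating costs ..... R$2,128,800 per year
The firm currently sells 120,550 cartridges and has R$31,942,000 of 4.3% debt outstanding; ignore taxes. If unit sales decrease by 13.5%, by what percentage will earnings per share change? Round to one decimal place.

-36.8%

Contribution at this volume is 120,550 × R$45.90 = R$5,533,245.00.
EBIT = R$5,533,245.00 − R$2,128,800 = R$3,404,445.00.
After interest of R$1,373,506.00, pre-tax earnings = R$2,030,939.00.
DCL = total CM / (EBIT − I) = R$5,533,245.00 / R$2,030,939.00 = 2.7245.
EPS therefore changes by 2.7245 × (-13.5%) = -36.8%.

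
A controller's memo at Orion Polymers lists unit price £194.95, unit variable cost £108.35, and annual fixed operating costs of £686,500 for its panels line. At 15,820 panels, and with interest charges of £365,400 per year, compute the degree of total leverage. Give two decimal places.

At 15,820 units, contribution = 15,820 × £86.60 = £1,370,012.00.
Subtracting fixed costs: EBIT = £1,370,012.00 − £686,500 = £683,512.00. Interest = £365,400.00.
DOL = £1,370,012.00 ÷ £683,512.00 = 2.0044; DFL = £683,512.00 ÷ £318,112.00 = 2.1487.
Combined leverage = 2.0044 × 2.1487 = 4.3069.

4.31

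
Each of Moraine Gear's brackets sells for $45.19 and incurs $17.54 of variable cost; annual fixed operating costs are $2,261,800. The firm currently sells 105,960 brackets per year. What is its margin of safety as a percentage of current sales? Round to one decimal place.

Contribution margin per unit = $45.19 − $17.54 = $27.65. Break-even units = $2,261,800 ÷ $27.65 = 81,801.08; break-even revenue = 81,801.08 × $45.19 = $3,696,591.03.
Current sales = 105,960 × $45.19 = $4,788,332.40.
Margin of safety = ($4,788,332.40 − $3,696,591.03) ÷ $4,788,332.40 = 22.8%.

22.8%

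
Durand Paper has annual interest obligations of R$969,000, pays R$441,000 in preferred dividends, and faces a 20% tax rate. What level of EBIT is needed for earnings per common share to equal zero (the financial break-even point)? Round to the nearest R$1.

R$1,520,250

Grossing the preferred dividend up to pre-tax terms: R$441,000 / (1 − 0.20) = R$551,250.00.
Financial break-even EBIT = interest + D_p ÷ (1 − t) = R$969,000 + R$551,250.00 = R$1,520,250.00.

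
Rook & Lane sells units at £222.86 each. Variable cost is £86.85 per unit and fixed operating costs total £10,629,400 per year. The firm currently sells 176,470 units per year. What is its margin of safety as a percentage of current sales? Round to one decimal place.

Each unit contributes £222.86 − £86.85 = £136.01. Break-even units = £10,629,400 ÷ £136.01 = 78,151.61; break-even revenue = 78,151.61 × £222.86 = £17,416,867.02.
Current sales = 176,470 × £222.86 = £39,328,104.20.
Margin of safety = (£39,328,104.20 − £17,416,867.02) ÷ £39,328,104.20 = 55.7%.

55.7%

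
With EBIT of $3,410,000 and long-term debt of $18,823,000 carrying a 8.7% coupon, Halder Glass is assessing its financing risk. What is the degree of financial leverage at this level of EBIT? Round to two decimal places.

1.92

Annual interest charges come to $1,637,601.00.
DFL = EBIT ÷ (EBIT − I) = $3,410,000 ÷ ($3,410,000 − $1,637,601.00) = $3,410,000 ÷ $1,772,399.00 = 1.9239.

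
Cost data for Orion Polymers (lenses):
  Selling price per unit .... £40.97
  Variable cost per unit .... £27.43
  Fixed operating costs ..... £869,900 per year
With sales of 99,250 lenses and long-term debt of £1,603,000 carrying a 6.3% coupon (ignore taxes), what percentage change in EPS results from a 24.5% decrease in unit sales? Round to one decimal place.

At 99,250 units, contribution = 99,250 × £13.54 = £1,343,845.00.
Subtracting fixed costs: EBIT = £1,343,845.00 − £869,900 = £473,945.00.
Interest = £100,989.00, so EBIT − I = £372,956.00.
Degree of combined leverage = contribution ÷ (EBIT − I) = £1,343,845.00 ÷ £372,956.00 = 3.6032.
%ΔEPS = DCL × %ΔSales = 3.6032 × -24.5% = -88.3%.

-88.3%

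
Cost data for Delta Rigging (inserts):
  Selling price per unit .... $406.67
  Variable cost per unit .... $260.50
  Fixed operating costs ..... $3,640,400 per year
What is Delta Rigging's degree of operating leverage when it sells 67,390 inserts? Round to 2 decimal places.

Contribution at this volume is 67,390 × $146.17 = $9,850,396.30.
EBIT = $9,850,396.30 − $3,640,400 = $6,209,996.30.
Degree of operating leverage = $9,850,396.30 / $6,209,996.30 = 1.5862.

1.59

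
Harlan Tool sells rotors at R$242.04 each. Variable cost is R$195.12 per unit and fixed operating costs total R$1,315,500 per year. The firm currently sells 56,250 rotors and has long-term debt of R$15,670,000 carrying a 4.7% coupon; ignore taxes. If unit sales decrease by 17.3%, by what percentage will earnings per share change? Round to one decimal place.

Contribution at this volume is 56,250 × R$46.92 = R$2,639,250.00.
Operating income = contribution − fixed costs = R$2,639,250.00 − R$1,315,500 = R$1,323,750.00.
After interest of R$736,490.00, pre-tax earnings = R$587,260.00.
Degree of combined leverage = contribution ÷ (EBIT − I) = R$2,639,250.00 ÷ R$587,260.00 = 4.4942.
EPS therefore changes by 4.4942 × (-17.3%) = -77.7%.

-77.7%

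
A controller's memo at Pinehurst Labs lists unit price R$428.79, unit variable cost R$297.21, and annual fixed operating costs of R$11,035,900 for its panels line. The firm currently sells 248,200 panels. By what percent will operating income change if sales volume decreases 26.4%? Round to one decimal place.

-39.9%

Total contribution margin = 248,200 × R$131.58 = R$32,658,156.00.
Operating income = contribution − fixed costs = R$32,658,156.00 − R$11,035,900 = R$21,622,256.00.
DOL = contribution ÷ EBIT = R$32,658,156.00 ÷ R$21,622,256.00 = 1.5104.
%ΔEBIT = DOL × %ΔSales = 1.5104 × -26.4% = -39.9%.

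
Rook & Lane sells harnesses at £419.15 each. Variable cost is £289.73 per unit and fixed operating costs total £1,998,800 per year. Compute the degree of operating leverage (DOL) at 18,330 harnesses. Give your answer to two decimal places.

6.35

Contribution at this volume is 18,330 × £129.42 = £2,372,268.60.
Operating income = contribution − fixed costs = £2,372,268.60 − £1,998,800 = £373,468.60.
So DOL = total CM / EBIT = £2,372,268.60 / £373,468.60 = 6.3520.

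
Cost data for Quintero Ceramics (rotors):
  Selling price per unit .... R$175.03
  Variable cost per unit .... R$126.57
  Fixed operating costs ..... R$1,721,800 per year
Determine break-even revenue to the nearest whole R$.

R$6,218,874

Contribution margin per unit = R$175.03 − R$126.57 = R$48.46, a CM ratio of R$48.46 ÷ R$175.03 = 0.2769.
Break-even revenue = fixed costs × price ÷ CM = R$1,721,800 × R$175.03 ÷ R$48.46 = R$6,218,874.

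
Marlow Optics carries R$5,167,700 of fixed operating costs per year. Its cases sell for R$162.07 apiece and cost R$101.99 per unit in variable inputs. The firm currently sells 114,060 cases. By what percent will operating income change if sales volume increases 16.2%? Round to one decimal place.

+65.9%

Total contribution margin = 114,060 × R$60.08 = R$6,852,724.80.
Subtracting fixed costs: EBIT = R$6,852,724.80 − R$5,167,700 = R$1,685,024.80.
Degree of operating leverage = R$6,852,724.80 / R$1,685,024.80 = 4.0668.
So EBIT moves 4.0668 × (+16.2%) = +65.9%.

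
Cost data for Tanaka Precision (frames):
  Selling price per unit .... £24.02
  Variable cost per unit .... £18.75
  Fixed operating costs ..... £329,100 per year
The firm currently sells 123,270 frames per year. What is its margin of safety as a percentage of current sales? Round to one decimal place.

Unit CM = price − variable cost = £24.02 − £18.75 = £5.27. Break-even units = £329,100 ÷ £5.27 = 62,447.82; break-even revenue = 62,447.82 × £24.02 = £1,499,996.58.
Actual sales revenue = 123,270 × £24.02 = £2,960,945.40.
Margin of safety = (£2,960,945.40 − £1,499,996.58) ÷ £2,960,945.40 = 49.3%.

49.3%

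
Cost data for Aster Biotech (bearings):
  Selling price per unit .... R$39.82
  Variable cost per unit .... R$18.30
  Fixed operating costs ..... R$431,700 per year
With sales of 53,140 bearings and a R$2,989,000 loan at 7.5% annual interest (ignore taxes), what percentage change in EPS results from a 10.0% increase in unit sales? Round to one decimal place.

At 53,140 units, contribution = 53,140 × R$21.52 = R$1,143,572.80.
Subtracting fixed costs: EBIT = R$1,143,572.80 − R$431,700 = R$711,872.80.
After interest of R$224,175.00, pre-tax earnings = R$487,697.80.
DCL = total CM / (EBIT − I) = R$1,143,572.80 / R$487,697.80 = 2.3448.
%ΔEPS = DCL × %ΔSales = 2.3448 × +10.0% = +23.4%.

+23.4%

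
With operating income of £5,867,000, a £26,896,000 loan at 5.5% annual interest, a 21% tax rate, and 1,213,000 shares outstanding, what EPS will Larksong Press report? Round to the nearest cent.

£2.86

Interest = £1,479,280.00, so EBT = £5,867,000 − £1,479,280.00 = £4,387,720.00.
After tax at 21%: net income = £4,387,720.00 × 0.79 = £3,466,298.80.
Per share: £3,466,298.80 / 1,213,000 shares = £2.86.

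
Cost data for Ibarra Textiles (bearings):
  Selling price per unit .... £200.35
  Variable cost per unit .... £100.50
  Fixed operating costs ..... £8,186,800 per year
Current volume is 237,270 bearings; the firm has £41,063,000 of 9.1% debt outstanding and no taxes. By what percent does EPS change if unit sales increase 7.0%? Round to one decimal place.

+14.1%

At 237,270 units, contribution = 237,270 × £99.85 = £23,691,409.50.
Subtracting fixed costs: EBIT = £23,691,409.50 − £8,186,800 = £15,504,609.50.
After interest of £3,736,733.00, pre-tax earnings = £11,767,876.50.
Degree of combined leverage = contribution ÷ (EBIT − I) = £23,691,409.50 ÷ £11,767,876.50 = 2.0132.
%ΔEPS = DCL × %ΔSales = 2.0132 × +7.0% = +14.1%.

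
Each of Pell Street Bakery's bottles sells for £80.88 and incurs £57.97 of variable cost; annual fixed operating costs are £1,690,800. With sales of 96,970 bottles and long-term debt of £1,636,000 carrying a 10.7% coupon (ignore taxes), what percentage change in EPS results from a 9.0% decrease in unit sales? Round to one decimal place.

-56.2%

At 96,970 units, contribution = 96,970 × £22.91 = £2,221,582.70.
Subtracting fixed costs: EBIT = £2,221,582.70 − £1,690,800 = £530,782.70.
After interest of £175,052.00, pre-tax earnings = £355,730.70.
DCL = total CM / (EBIT − I) = £2,221,582.70 / £355,730.70 = 6.2451.
%ΔEPS = DCL × %ΔSales = 6.2451 × -9.0% = -56.2%.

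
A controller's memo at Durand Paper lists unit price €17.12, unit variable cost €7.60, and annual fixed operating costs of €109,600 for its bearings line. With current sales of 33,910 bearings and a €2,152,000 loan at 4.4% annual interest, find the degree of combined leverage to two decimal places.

At 33,910 units, contribution = 33,910 × €9.52 = €322,823.20.
EBIT = €322,823.20 − €109,600 = €213,223.20. Interest = €94,688.00, so EBIT − I = €118,535.20.
Degree of total leverage = total CM / (EBIT − interest) = €322,823.20 / €118,535.20 = 2.7234.

2.72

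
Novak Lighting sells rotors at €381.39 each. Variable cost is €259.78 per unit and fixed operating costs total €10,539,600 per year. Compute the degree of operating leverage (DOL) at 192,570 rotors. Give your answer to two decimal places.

1.82

Total contribution margin = 192,570 × €121.61 = €23,418,437.70.
Operating income = contribution − fixed costs = €23,418,437.70 − €10,539,600 = €12,878,837.70.
So DOL = total CM / EBIT = €23,418,437.70 / €12,878,837.70 = 1.8184.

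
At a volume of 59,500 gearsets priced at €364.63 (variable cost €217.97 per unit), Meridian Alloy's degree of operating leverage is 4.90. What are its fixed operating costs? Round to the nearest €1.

€6,945,399

Contribution at this volume is 59,500 × €146.66 = €8,726,270.00.
DOL = contribution / EBIT, so EBIT = €8,726,270.00 / 4.90 = €1,780,871.43.
And FC = contribution − EBIT = €8,726,270.00 − €1,780,871.43 = €6,945,399.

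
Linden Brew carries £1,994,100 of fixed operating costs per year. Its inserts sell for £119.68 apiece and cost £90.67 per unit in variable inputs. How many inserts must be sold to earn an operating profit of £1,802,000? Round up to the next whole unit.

130,855 inserts

Contribution margin per unit = £119.68 − £90.67 = £29.01.
Units = (FC + target) / CM = (£1,994,100 + £1,802,000) / £29.01 = 130,854.88, so 130,855 inserts.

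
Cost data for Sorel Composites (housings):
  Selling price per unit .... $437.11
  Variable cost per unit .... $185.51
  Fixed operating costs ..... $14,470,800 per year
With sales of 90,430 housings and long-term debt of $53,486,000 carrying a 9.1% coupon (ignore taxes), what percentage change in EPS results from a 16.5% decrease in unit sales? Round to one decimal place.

-110.0%

Contribution at this volume is 90,430 × $251.60 = $22,752,188.00.
EBIT = $22,752,188.00 − $14,470,800 = $8,281,388.00.
Interest = $4,867,226.00, so EBIT − I = $3,414,162.00.
DCL = total CM / (EBIT − I) = $22,752,188.00 / $3,414,162.00 = 6.6641.
EPS therefore changes by 6.6641 × (-16.5%) = -110.0%.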